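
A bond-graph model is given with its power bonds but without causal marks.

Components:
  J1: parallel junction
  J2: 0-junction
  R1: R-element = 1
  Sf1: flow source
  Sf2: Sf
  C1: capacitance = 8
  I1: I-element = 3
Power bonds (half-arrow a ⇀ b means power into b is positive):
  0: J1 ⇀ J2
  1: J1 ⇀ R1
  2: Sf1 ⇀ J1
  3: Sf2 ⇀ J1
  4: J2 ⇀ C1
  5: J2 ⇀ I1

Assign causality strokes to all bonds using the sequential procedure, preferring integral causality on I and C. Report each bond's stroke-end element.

bond 0 stroke→J1
bond 1 stroke→R1
bond 2 stroke→Sf1
bond 3 stroke→Sf2
bond 4 stroke→J2
bond 5 stroke→I1

#2 |Sf1  (Sf1 (Sf) sets flow on bond)
#3 |Sf2  (Sf2 fixes flow; stroke at Sf2)
#4 |J2  (C1 integral (e out))
#0 |J1  (0-jn J2 has e-setter on 4)
#5 |I1  (J2: bond 4 brought effort, rest push out)
#1 |R1  (0-jn J1 has e-setter on 0)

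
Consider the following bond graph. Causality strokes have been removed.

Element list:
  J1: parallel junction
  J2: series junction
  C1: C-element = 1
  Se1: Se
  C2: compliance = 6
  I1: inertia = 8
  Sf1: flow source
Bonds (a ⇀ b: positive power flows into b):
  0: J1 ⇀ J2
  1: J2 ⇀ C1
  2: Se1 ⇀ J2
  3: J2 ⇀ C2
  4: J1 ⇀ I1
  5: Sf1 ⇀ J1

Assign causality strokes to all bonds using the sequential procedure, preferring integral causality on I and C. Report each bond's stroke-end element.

β2 stroke at J2  (Se1: effort source, stroke at far end)
β5 stroke at Sf1  (Sf1 fixes flow; stroke at Sf1)
β1 stroke at J2  (C1 integral (e out))
β3 stroke at J2  (C2: C, integral causality)
β0 stroke at J1  (J2: last free bond brings flow in)
β4 stroke at I1  (J1 effort already set via bond 0)

#0 |J1
#1 |J2
#2 |J2
#3 |J2
#4 |I1
#5 |Sf1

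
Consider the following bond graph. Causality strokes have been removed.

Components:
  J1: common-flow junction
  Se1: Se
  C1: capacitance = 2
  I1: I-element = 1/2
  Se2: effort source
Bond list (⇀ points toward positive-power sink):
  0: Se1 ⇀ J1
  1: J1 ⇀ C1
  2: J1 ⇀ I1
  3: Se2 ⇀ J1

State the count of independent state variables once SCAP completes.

2  (C1, I1 all integral)

β0 |J1  (Se1 fixes effort; stroke away)
β3 |J1  (Se2 fixes effort; stroke away)
β1 |J1  (C1 outputs effort q/C1)
β2 |I1  (J1: last free bond brings flow in)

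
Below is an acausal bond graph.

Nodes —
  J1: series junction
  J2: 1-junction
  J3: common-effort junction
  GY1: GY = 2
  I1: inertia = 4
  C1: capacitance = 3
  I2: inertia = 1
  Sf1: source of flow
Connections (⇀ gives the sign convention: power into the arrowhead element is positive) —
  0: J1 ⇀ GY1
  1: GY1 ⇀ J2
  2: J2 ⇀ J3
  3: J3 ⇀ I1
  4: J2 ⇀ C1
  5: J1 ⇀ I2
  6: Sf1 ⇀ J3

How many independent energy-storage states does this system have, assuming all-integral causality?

β6 stroke→Sf1  (Sf1 (Sf) sets flow on bond)
β3 stroke→I1  (I1 outputs flow p/I1)
β2 stroke→J3  (J3: last free bond brings effort in)
β1 stroke→J2  (common-f at J2 fixed by 2)
β4 stroke→J2  (1-jn J2 has f-setter on 2)
β0 stroke→J1  (GY1 both-in/both-out from 1)
β5 stroke→I2  (closing 1-jn rule on J1)

3  (C1, I1, I2 all integral)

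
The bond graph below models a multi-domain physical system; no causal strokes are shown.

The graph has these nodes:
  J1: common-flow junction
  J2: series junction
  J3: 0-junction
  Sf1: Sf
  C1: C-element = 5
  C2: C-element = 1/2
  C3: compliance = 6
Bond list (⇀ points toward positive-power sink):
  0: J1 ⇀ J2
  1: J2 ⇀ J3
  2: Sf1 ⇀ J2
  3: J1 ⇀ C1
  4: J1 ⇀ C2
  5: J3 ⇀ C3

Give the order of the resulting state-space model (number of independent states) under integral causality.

3  (C1, C2, C3 all integral)

β2 stroke→Sf1  (Sf1 (Sf) sets flow on bond)
β0 stroke→J2  (J2: bond 2 brought flow, rest push out)
β1 stroke→J2  (J2 flow already set via bond 2)
β5 stroke→J3  (closing 0-jn rule on J3)
β3 stroke→J1  (J1 flow already set via bond 0)
β4 stroke→J1  (common-f at J1 fixed by 0)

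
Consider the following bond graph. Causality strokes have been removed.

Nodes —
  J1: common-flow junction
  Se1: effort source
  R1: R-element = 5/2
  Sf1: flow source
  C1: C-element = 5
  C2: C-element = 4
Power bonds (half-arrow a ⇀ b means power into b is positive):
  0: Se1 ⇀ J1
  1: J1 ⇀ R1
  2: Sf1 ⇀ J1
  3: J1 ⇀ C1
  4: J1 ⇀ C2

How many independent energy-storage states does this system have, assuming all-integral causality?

2  (C1, C2 all integral)

#0 stroke→J1  (Se1 fixes effort; stroke away)
#2 stroke→Sf1  (Sf1: flow source, stroke at near end)
#1 stroke→J1  (J1 flow already set via bond 2)
#3 stroke→J1  (J1 flow already set via bond 2)
#4 stroke→J1  (J1: bond 2 brought flow, rest push out)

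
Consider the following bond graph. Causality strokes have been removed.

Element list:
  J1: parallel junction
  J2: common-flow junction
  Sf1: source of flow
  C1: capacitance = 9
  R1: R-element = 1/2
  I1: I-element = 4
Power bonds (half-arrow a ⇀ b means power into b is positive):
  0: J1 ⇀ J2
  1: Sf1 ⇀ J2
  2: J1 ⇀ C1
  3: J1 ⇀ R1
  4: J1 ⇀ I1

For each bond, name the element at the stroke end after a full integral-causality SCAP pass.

#1 |Sf1  (source Sf1 imposes f)
#0 |J2  (1-jn J2 has f-setter on 1)
#2 |J1  (C1 integral (e out))
#3 |R1  (0-jn J1 has e-setter on 2)
#4 |I1  (common-e at J1 fixed by 2)

b0 stroke at J2
b1 stroke at Sf1
b2 stroke at J1
b3 stroke at R1
b4 stroke at I1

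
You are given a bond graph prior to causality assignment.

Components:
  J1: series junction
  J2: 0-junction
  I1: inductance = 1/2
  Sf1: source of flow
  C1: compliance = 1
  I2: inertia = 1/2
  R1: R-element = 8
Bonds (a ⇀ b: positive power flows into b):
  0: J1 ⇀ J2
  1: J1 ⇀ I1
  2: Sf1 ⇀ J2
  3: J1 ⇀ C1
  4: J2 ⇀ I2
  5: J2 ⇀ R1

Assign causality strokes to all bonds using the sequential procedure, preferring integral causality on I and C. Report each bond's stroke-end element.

bond 0 |J1
bond 1 |I1
bond 2 |Sf1
bond 3 |J1
bond 4 |I2
bond 5 |J2

bond 2 stroke at Sf1  (Sf1: flow source, stroke at near end)
bond 1 stroke at I1  (I1: I, integral causality)
bond 0 stroke at J1  (1-jn J1 has f-setter on 1)
bond 3 stroke at J1  (J1: bond 1 brought flow, rest push out)
bond 4 stroke at I2  (I2 integral (f out))
bond 5 stroke at J2  (closing 0-jn rule on J2)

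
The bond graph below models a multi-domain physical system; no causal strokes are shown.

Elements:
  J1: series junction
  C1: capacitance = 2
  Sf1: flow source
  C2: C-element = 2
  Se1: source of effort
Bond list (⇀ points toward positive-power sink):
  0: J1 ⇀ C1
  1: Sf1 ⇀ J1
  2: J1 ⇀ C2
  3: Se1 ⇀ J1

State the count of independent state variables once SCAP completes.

#1 stroke→Sf1  (Sf1 fixes flow; stroke at Sf1)
#3 stroke→J1  (Se1 fixes effort; stroke away)
#0 stroke→J1  (1-jn J1 has f-setter on 1)
#2 stroke→J1  (common-f at J1 fixed by 1)

2  (C1, C2 all integral)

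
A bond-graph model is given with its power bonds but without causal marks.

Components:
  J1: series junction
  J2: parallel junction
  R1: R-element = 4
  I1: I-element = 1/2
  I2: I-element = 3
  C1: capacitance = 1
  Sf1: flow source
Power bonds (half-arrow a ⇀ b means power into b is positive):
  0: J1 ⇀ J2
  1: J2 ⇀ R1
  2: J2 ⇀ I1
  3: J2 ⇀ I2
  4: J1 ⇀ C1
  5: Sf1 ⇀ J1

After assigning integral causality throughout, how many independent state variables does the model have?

b5 |Sf1  (Sf1 (Sf) sets flow on bond)
b0 |J1  (J1: bond 5 brought flow, rest push out)
b4 |J1  (common-f at J1 fixed by 5)
b2 |I1  (I1 integral (f out))
b3 |I2  (I2 outputs flow p/I2)
b1 |J2  (J2: last free bond brings effort in)

3  (C1, I1, I2 all integral)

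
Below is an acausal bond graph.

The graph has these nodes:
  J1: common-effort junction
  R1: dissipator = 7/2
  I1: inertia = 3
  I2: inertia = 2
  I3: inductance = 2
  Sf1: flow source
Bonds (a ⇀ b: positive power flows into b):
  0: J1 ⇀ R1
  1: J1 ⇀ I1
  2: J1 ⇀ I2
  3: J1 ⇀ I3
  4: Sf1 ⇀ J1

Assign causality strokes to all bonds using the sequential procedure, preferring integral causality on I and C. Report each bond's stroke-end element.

b4 |Sf1  (Sf1: flow source, stroke at near end)
b1 |I1  (prefer integral on I1)
b2 |I2  (prefer integral on I2)
b3 |I3  (prefer integral on I3)
b0 |J1  (J1 needs exactly one e-in)

#0 →J1
#1 →I1
#2 →I2
#3 →I3
#4 →Sf1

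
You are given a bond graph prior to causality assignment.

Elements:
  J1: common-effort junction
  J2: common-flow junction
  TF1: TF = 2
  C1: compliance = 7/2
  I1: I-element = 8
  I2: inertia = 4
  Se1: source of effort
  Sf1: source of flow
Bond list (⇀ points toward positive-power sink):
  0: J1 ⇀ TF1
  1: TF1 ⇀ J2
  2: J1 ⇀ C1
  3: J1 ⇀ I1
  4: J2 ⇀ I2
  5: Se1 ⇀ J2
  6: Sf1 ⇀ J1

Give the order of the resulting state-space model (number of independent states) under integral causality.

3  (C1, I1, I2 all integral)

b5 →J2  (Se1 (Se) sets effort on bond)
b6 →Sf1  (Sf1 fixes flow; stroke at Sf1)
b2 →J1  (C1: C, integral causality)
b0 →TF1  (J1 effort already set via bond 2)
b3 →I1  (J1 effort already set via bond 2)
b1 →J2  (TF TF1: opposite of bond 0)
b4 →I2  (only one flow-in slot at J2)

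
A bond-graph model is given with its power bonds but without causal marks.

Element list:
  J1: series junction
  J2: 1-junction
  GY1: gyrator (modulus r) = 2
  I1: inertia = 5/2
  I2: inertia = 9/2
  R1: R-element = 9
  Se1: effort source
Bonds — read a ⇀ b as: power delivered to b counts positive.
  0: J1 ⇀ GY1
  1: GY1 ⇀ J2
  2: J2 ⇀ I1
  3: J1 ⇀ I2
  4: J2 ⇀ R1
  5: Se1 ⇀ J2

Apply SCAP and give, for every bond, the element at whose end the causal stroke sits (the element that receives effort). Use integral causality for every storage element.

bond 5 →J2  (Se1 (Se) sets effort on bond)
bond 2 →I1  (I1: I, integral causality)
bond 1 →J2  (common-f at J2 fixed by 2)
bond 4 →J2  (J2: bond 2 brought flow, rest push out)
bond 0 →J1  (GY GY1: same side as bond 1)
bond 3 →I2  (J1: last free bond brings flow in)

#0 →J1
#1 →J2
#2 →I1
#3 →I2
#4 →J2
#5 →J2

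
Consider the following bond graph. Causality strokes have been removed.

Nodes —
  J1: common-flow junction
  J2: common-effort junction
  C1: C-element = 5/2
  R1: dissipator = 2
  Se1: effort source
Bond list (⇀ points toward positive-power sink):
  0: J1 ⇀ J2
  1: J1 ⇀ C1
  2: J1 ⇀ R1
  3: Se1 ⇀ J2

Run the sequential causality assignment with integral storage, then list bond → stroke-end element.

β0 stroke→J1
β1 stroke→J1
β2 stroke→R1
β3 stroke→J2

b3 →J2  (source Se1 imposes e)
b0 →J1  (0-jn J2 has e-setter on 3)
b1 →J1  (C1: C, integral causality)
b2 →R1  (J1 needs exactly one f-in)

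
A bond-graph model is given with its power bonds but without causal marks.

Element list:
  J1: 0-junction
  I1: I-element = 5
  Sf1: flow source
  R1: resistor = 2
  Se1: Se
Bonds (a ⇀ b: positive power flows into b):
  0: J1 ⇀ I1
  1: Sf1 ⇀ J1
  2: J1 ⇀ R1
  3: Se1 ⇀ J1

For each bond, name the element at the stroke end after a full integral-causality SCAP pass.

b0 →I1
b1 →Sf1
b2 →R1
b3 →J1

b1 stroke→Sf1  (Sf1 fixes flow; stroke at Sf1)
b3 stroke→J1  (source Se1 imposes e)
b0 stroke→I1  (J1: bond 3 brought effort, rest push out)
b2 stroke→R1  (common-e at J1 fixed by 3)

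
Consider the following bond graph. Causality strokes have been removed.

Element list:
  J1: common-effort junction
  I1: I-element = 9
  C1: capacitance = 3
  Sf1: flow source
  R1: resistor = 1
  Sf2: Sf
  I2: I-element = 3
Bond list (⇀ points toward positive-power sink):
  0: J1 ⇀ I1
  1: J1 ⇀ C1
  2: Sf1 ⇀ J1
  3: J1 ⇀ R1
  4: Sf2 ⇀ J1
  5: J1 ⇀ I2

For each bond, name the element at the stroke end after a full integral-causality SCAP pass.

β0 →I1
β1 →J1
β2 →Sf1
β3 →R1
β4 →Sf2
β5 →I2

β2 stroke→Sf1  (source Sf1 imposes f)
β4 stroke→Sf2  (Sf2 fixes flow; stroke at Sf2)
β0 stroke→I1  (I1 outputs flow p/I1)
β1 stroke→J1  (C1: C, integral causality)
β3 stroke→R1  (common-e at J1 fixed by 1)
β5 stroke→I2  (0-jn J1 has e-setter on 1)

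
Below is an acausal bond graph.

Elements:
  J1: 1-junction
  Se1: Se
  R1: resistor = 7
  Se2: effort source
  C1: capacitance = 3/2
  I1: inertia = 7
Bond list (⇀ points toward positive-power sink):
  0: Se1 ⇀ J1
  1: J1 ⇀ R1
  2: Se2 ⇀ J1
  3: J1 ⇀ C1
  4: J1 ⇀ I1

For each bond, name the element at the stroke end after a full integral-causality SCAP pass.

β0 stroke at J1  (Se1 (Se) sets effort on bond)
β2 stroke at J1  (Se2 (Se) sets effort on bond)
β3 stroke at J1  (C1 outputs effort q/C1)
β4 stroke at I1  (I1 integral (f out))
β1 stroke at J1  (J1: bond 4 brought flow, rest push out)

β0 |J1
β1 |J1
β2 |J1
β3 |J1
β4 |I1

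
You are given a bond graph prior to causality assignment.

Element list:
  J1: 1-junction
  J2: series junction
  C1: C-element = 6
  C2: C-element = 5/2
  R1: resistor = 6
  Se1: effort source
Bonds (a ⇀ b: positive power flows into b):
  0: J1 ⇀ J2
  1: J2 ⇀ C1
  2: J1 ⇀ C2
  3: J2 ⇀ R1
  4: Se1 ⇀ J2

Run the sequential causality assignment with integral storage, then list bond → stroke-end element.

bond 0 stroke→J2
bond 1 stroke→J2
bond 2 stroke→J1
bond 3 stroke→R1
bond 4 stroke→J2

b4 →J2  (Se1: effort source, stroke at far end)
b1 →J2  (prefer integral on C1)
b2 →J1  (C2 outputs effort q/C2)
b0 →J2  (closing 1-jn rule on J1)
b3 →R1  (J2 needs exactly one f-in)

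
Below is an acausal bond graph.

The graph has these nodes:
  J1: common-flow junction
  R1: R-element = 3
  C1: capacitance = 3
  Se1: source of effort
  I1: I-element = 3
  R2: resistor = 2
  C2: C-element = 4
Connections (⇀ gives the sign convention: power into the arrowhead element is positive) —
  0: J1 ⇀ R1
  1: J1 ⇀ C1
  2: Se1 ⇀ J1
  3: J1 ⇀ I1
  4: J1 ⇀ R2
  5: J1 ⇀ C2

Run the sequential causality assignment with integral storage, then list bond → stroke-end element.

β2 |J1  (Se1 fixes effort; stroke away)
β1 |J1  (C1: C, integral causality)
β3 |I1  (I1: I, integral causality)
β0 |J1  (J1: bond 3 brought flow, rest push out)
β4 |J1  (J1 flow already set via bond 3)
β5 |J1  (J1: bond 3 brought flow, rest push out)

bond 0 |J1
bond 1 |J1
bond 2 |J1
bond 3 |I1
bond 4 |J1
bond 5 |J1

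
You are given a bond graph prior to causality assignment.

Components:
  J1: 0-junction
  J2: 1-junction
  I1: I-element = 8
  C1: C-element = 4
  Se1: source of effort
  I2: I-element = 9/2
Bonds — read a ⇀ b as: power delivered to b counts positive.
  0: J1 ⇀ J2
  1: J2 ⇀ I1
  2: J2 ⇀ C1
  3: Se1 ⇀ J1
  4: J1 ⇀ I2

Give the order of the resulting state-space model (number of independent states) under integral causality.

b3 stroke at J1  (Se1: effort source, stroke at far end)
b0 stroke at J2  (J1: bond 3 brought effort, rest push out)
b4 stroke at I2  (J1: bond 3 brought effort, rest push out)
b1 stroke at I1  (I1: I, integral causality)
b2 stroke at J2  (J2: bond 1 brought flow, rest push out)

3  (C1, I1, I2 all integral)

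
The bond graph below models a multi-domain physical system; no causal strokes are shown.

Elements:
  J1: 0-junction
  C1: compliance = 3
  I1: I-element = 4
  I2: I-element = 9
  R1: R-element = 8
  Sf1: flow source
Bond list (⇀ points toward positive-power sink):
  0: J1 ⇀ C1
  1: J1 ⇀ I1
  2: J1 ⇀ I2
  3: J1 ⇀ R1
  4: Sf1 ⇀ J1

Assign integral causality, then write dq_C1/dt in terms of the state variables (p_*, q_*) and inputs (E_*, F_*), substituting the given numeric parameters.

dq_C1/dt = F_Sf1 - p_I1/4 - p_I2/9 - q_C1/24

#4 →Sf1  (source Sf1 imposes f)
#0 →J1  (C1: C, integral causality)
#1 →I1  (J1 effort already set via bond 0)
#2 →I2  (J1 effort already set via bond 0)
#3 →R1  (J1 effort already set via bond 0)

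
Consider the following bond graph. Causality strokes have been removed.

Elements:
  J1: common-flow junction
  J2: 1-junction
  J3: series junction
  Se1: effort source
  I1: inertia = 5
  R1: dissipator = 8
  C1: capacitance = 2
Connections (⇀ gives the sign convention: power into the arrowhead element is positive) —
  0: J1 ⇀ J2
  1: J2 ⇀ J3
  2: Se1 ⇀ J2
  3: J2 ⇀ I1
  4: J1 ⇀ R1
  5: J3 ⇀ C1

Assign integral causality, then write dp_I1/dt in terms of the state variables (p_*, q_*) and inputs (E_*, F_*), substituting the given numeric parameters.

dp_I1/dt = E_Se1 - 8*p_I1/5 - q_C1/2

b2 |J2  (Se1 fixes effort; stroke away)
b3 |I1  (I1 integral (f out))
b0 |J2  (J2 flow already set via bond 3)
b1 |J2  (J2: bond 3 brought flow, rest push out)
b5 |J3  (J3 flow already set via bond 1)
b4 |J1  (common-f at J1 fixed by 0)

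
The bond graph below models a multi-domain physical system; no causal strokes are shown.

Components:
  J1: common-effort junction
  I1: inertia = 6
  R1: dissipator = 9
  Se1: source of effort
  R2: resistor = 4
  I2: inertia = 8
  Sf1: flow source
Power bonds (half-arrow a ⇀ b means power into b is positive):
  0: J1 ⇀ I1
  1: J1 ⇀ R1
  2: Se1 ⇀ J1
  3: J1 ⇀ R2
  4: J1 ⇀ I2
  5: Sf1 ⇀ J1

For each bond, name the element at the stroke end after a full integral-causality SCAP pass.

β2 |J1  (Se1 (Se) sets effort on bond)
β5 |Sf1  (Sf1: flow source, stroke at near end)
β0 |I1  (0-jn J1 has e-setter on 2)
β1 |R1  (J1 effort already set via bond 2)
β3 |R2  (J1: bond 2 brought effort, rest push out)
β4 |I2  (common-e at J1 fixed by 2)

bond 0 stroke→I1
bond 1 stroke→R1
bond 2 stroke→J1
bond 3 stroke→R2
bond 4 stroke→I2
bond 5 stroke→Sf1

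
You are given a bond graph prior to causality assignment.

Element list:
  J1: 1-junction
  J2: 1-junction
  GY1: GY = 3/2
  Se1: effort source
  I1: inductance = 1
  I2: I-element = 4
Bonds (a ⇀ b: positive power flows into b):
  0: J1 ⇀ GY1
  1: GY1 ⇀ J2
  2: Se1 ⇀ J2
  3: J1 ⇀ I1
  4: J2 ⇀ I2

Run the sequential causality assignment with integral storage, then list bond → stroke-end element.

β2 stroke→J2  (Se1 fixes effort; stroke away)
β3 stroke→I1  (I1 outputs flow p/I1)
β0 stroke→J1  (J1: bond 3 brought flow, rest push out)
β1 stroke→J2  (GY1 both-in/both-out from 0)
β4 stroke→I2  (J2: last free bond brings flow in)

#0 |J1
#1 |J2
#2 |J2
#3 |I1
#4 |I2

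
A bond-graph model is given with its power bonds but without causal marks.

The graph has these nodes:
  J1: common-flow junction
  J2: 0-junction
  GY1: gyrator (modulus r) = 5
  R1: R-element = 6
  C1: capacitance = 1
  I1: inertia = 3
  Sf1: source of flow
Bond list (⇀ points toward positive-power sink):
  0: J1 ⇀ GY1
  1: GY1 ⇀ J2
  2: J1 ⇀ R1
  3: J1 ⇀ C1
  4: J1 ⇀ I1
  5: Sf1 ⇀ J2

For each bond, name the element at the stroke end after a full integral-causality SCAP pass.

β0 stroke→J1
β1 stroke→J2
β2 stroke→J1
β3 stroke→J1
β4 stroke→I1
β5 stroke→Sf1

bond 5 →Sf1  (Sf1 (Sf) sets flow on bond)
bond 1 →J2  (only one effort-in slot at J2)
bond 0 →J1  (GY GY1: same side as bond 1)
bond 3 →J1  (C1 integral (e out))
bond 4 →I1  (I1: I, integral causality)
bond 2 →J1  (J1 flow already set via bond 4)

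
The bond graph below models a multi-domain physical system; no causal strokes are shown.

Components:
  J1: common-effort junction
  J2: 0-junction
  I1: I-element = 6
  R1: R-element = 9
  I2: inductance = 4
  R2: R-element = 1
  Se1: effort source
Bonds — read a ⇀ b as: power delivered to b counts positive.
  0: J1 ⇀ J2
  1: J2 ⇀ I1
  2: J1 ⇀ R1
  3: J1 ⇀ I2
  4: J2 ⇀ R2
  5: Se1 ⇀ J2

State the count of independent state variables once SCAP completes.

2  (I1, I2 all integral)

#5 |J2  (Se1: effort source, stroke at far end)
#0 |J1  (common-e at J2 fixed by 5)
#1 |I1  (common-e at J2 fixed by 5)
#4 |R2  (J2: bond 5 brought effort, rest push out)
#2 |R1  (J1 effort already set via bond 0)
#3 |I2  (0-jn J1 has e-setter on 0)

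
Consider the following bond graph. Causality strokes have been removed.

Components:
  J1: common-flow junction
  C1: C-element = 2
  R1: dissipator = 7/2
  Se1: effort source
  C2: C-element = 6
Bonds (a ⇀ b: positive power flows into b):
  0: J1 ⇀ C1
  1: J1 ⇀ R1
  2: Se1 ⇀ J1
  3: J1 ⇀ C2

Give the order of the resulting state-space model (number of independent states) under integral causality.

β2 stroke→J1  (Se1 fixes effort; stroke away)
β0 stroke→J1  (prefer integral on C1)
β3 stroke→J1  (C2: C, integral causality)
β1 stroke→R1  (closing 1-jn rule on J1)

2  (C1, C2 all integral)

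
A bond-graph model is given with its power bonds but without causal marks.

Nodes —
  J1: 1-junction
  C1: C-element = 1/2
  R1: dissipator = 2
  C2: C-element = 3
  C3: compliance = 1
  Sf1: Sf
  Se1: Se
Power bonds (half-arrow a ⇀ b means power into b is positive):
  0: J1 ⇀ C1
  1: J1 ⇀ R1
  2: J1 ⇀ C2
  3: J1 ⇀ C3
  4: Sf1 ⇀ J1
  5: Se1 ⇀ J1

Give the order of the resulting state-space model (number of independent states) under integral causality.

β4 stroke→Sf1  (Sf1 (Sf) sets flow on bond)
β5 stroke→J1  (Se1: effort source, stroke at far end)
β0 stroke→J1  (J1 flow already set via bond 4)
β1 stroke→J1  (J1 flow already set via bond 4)
β2 stroke→J1  (common-f at J1 fixed by 4)
β3 stroke→J1  (J1: bond 4 brought flow, rest push out)

3  (C1, C2, C3 all integral)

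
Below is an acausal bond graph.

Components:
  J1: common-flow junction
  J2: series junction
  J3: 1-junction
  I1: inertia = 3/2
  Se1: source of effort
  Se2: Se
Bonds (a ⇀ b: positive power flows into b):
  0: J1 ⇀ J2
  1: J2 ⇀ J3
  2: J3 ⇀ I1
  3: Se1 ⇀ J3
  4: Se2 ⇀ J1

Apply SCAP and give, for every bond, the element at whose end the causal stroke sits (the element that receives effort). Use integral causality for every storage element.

#3 →J3  (Se1 fixes effort; stroke away)
#4 →J1  (Se2 fixes effort; stroke away)
#0 →J2  (only one flow-in slot at J1)
#1 →J3  (closing 1-jn rule on J2)
#2 →I1  (J3 needs exactly one f-in)

b0 |J2
b1 |J3
b2 |I1
b3 |J3
b4 |J1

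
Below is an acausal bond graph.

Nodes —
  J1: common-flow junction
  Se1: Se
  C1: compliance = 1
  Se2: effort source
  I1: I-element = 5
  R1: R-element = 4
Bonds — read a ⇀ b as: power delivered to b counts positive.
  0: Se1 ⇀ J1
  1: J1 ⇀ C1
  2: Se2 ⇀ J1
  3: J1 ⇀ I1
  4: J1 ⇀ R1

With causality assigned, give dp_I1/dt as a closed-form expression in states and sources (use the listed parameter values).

dp_I1/dt = E_Se1 + E_Se2 - 4*p_I1/5 - q_C1

b0 |J1  (Se1: effort source, stroke at far end)
b2 |J1  (Se2 (Se) sets effort on bond)
b1 |J1  (C1 outputs effort q/C1)
b3 |I1  (I1 outputs flow p/I1)
b4 |J1  (J1: bond 3 brought flow, rest push out)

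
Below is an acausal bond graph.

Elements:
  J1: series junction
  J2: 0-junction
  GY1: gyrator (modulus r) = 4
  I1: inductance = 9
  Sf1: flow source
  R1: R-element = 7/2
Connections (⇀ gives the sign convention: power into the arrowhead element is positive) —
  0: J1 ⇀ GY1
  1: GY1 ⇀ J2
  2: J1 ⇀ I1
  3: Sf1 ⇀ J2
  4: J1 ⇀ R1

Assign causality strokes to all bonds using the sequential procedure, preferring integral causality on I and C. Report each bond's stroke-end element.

#0 stroke at J1
#1 stroke at J2
#2 stroke at I1
#3 stroke at Sf1
#4 stroke at J1

bond 3 |Sf1  (Sf1 (Sf) sets flow on bond)
bond 1 |J2  (only one effort-in slot at J2)
bond 0 |J1  (GY1: gyrator matches bond 1)
bond 2 |I1  (I1 integral (f out))
bond 4 |J1  (common-f at J1 fixed by 2)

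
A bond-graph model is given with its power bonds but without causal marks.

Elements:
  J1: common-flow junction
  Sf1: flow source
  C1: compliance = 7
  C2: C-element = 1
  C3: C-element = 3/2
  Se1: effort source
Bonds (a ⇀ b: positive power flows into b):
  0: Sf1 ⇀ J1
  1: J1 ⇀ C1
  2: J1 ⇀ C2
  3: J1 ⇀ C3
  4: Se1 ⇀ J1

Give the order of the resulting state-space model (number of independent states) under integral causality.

3  (C1, C2, C3 all integral)

b0 →Sf1  (Sf1 fixes flow; stroke at Sf1)
b4 →J1  (Se1 (Se) sets effort on bond)
b1 →J1  (J1: bond 0 brought flow, rest push out)
b2 →J1  (1-jn J1 has f-setter on 0)
b3 →J1  (1-jn J1 has f-setter on 0)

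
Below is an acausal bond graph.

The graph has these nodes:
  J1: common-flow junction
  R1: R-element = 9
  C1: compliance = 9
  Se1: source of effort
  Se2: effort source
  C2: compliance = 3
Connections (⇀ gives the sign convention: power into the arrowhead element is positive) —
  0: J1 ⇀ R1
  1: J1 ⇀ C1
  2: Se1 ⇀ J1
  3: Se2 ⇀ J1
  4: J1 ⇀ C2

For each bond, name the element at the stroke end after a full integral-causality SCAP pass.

bond 0 stroke at R1
bond 1 stroke at J1
bond 2 stroke at J1
bond 3 stroke at J1
bond 4 stroke at J1

#2 →J1  (Se1 fixes effort; stroke away)
#3 →J1  (Se2: effort source, stroke at far end)
#1 →J1  (C1: C, integral causality)
#4 →J1  (C2: C, integral causality)
#0 →R1  (J1: last free bond brings flow in)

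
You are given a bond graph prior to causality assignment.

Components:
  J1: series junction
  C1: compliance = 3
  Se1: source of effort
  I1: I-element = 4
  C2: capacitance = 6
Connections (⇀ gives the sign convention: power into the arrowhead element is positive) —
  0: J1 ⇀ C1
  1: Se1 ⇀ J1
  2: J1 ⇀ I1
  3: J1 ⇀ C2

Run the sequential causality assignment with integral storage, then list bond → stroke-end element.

#1 stroke→J1  (source Se1 imposes e)
#0 stroke→J1  (C1 outputs effort q/C1)
#2 stroke→I1  (prefer integral on I1)
#3 stroke→J1  (J1 flow already set via bond 2)

#0 →J1
#1 →J1
#2 →I1
#3 →J1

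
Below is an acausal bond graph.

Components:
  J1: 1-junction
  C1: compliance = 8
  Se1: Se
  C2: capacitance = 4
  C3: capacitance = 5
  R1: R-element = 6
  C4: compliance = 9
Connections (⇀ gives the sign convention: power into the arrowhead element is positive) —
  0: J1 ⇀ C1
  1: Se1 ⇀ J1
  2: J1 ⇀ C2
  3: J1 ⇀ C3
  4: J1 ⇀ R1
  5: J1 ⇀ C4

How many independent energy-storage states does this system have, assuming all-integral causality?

4  (C1, C2, C3, C4 all integral)

bond 1 |J1  (source Se1 imposes e)
bond 0 |J1  (C1: C, integral causality)
bond 2 |J1  (C2 integral (e out))
bond 3 |J1  (C3: C, integral causality)
bond 5 |J1  (C4 outputs effort q/C4)
bond 4 |R1  (J1: last free bond brings flow in)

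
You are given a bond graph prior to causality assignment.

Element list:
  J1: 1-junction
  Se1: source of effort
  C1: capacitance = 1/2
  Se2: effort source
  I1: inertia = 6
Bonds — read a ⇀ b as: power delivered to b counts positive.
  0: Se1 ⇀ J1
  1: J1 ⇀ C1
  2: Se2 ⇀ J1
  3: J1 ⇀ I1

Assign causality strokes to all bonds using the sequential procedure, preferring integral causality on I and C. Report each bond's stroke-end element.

b0 stroke→J1  (Se1 fixes effort; stroke away)
b2 stroke→J1  (Se2 (Se) sets effort on bond)
b1 stroke→J1  (prefer integral on C1)
b3 stroke→I1  (J1: last free bond brings flow in)

bond 0 →J1
bond 1 →J1
bond 2 →J1
bond 3 →I1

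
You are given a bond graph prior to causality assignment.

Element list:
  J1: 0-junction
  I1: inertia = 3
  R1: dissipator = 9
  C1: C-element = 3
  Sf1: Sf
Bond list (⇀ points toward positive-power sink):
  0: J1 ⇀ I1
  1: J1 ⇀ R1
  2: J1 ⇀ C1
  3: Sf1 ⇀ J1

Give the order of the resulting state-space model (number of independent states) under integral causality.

2  (C1, I1 all integral)

bond 3 |Sf1  (Sf1: flow source, stroke at near end)
bond 0 |I1  (I1 integral (f out))
bond 2 |J1  (prefer integral on C1)
bond 1 |R1  (J1 effort already set via bond 2)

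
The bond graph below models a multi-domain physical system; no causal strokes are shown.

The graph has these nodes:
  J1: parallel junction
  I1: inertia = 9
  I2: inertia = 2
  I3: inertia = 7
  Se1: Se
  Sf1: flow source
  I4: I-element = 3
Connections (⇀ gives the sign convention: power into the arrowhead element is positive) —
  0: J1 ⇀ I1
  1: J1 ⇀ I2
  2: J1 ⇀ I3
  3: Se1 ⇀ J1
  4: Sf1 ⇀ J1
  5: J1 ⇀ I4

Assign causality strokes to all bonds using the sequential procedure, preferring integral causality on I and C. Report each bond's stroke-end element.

β0 →I1
β1 →I2
β2 →I3
β3 →J1
β4 →Sf1
β5 →I4

b3 stroke→J1  (Se1: effort source, stroke at far end)
b4 stroke→Sf1  (Sf1: flow source, stroke at near end)
b0 stroke→I1  (J1: bond 3 brought effort, rest push out)
b1 stroke→I2  (J1: bond 3 brought effort, rest push out)
b2 stroke→I3  (common-e at J1 fixed by 3)
b5 stroke→I4  (J1 effort already set via bond 3)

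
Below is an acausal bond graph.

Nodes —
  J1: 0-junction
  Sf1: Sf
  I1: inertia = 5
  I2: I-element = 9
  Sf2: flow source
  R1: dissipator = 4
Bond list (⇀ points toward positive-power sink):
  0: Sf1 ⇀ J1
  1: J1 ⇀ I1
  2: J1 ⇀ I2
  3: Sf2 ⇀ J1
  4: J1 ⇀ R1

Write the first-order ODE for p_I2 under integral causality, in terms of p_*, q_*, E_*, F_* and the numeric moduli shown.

#0 stroke at Sf1  (Sf1 fixes flow; stroke at Sf1)
#3 stroke at Sf2  (Sf2: flow source, stroke at near end)
#1 stroke at I1  (prefer integral on I1)
#2 stroke at I2  (I2 outputs flow p/I2)
#4 stroke at J1  (closing 0-jn rule on J1)

dp_I2/dt = 4*F_Sf1 + 4*F_Sf2 - 4*p_I1/5 - 4*p_I2/9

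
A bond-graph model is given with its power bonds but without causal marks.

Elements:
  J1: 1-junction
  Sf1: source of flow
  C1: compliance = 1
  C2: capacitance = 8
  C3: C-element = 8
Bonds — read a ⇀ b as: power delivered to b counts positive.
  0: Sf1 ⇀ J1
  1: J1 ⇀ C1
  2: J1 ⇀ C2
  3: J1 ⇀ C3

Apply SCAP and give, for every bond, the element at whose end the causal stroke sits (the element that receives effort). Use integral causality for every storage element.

β0 →Sf1
β1 →J1
β2 →J1
β3 →J1

#0 |Sf1  (Sf1 fixes flow; stroke at Sf1)
#1 |J1  (1-jn J1 has f-setter on 0)
#2 |J1  (J1: bond 0 brought flow, rest push out)
#3 |J1  (common-f at J1 fixed by 0)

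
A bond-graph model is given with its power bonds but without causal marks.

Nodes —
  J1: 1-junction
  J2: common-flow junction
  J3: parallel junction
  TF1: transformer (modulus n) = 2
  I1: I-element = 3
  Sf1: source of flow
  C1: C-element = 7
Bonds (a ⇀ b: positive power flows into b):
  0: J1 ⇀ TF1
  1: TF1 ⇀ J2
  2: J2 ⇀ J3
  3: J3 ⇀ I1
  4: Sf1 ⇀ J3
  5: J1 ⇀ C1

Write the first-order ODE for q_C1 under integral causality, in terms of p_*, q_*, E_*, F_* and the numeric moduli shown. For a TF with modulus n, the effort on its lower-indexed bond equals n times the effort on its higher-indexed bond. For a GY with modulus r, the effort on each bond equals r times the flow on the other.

dq_C1/dt = -F_Sf1/2 + p_I1/6

#4 |Sf1  (Sf1 (Sf) sets flow on bond)
#3 |I1  (I1 outputs flow p/I1)
#2 |J3  (closing 0-jn rule on J3)
#1 |J2  (J2: bond 2 brought flow, rest push out)
#0 |TF1  (TF1: transformer flips bond 1)
#5 |J1  (1-jn J1 has f-setter on 0)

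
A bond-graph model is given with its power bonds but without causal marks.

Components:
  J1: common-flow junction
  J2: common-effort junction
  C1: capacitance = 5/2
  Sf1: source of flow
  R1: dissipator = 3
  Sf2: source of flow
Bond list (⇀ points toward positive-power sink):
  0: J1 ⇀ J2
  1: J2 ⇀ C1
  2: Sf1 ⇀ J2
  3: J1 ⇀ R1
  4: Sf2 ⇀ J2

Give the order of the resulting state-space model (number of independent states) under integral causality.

#2 |Sf1  (Sf1 (Sf) sets flow on bond)
#4 |Sf2  (Sf2: flow source, stroke at near end)
#1 |J2  (prefer integral on C1)
#0 |J1  (J2: bond 1 brought effort, rest push out)
#3 |R1  (J1: last free bond brings flow in)

1  (C1 all integral)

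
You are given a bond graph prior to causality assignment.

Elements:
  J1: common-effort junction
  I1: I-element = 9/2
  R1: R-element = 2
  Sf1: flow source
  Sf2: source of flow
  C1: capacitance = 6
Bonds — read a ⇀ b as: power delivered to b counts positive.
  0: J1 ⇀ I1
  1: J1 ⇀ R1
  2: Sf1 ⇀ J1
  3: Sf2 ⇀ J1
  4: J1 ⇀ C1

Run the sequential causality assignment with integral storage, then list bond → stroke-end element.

b0 stroke at I1
b1 stroke at R1
b2 stroke at Sf1
b3 stroke at Sf2
b4 stroke at J1

#2 stroke→Sf1  (Sf1 (Sf) sets flow on bond)
#3 stroke→Sf2  (Sf2 fixes flow; stroke at Sf2)
#0 stroke→I1  (I1: I, integral causality)
#4 stroke→J1  (C1: C, integral causality)
#1 stroke→R1  (J1 effort already set via bond 4)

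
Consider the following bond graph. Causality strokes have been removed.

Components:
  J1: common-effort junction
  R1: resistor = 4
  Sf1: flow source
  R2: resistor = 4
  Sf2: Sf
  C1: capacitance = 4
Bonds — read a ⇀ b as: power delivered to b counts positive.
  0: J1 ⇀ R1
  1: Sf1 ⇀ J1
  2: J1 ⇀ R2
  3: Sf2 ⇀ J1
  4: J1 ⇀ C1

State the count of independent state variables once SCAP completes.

#1 →Sf1  (source Sf1 imposes f)
#3 →Sf2  (Sf2 fixes flow; stroke at Sf2)
#4 →J1  (prefer integral on C1)
#0 →R1  (J1: bond 4 brought effort, rest push out)
#2 →R2  (J1 effort already set via bond 4)

1  (C1 all integral)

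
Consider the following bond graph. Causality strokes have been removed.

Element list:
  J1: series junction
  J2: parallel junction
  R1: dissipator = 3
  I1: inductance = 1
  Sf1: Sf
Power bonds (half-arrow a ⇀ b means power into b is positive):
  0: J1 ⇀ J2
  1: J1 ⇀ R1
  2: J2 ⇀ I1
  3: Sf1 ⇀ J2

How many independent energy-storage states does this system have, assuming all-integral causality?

bond 3 stroke at Sf1  (Sf1: flow source, stroke at near end)
bond 2 stroke at I1  (I1 integral (f out))
bond 0 stroke at J2  (J2 needs exactly one e-in)
bond 1 stroke at J1  (1-jn J1 has f-setter on 0)

1  (I1 all integral)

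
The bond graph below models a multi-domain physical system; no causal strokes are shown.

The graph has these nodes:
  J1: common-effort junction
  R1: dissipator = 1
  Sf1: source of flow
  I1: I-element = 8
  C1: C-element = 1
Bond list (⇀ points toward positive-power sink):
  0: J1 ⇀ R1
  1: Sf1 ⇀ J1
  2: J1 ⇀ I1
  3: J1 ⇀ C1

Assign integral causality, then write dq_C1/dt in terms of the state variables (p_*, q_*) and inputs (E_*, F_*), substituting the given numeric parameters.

dq_C1/dt = F_Sf1 - p_I1/8 - q_C1

b1 stroke at Sf1  (Sf1 (Sf) sets flow on bond)
b2 stroke at I1  (I1: I, integral causality)
b3 stroke at J1  (C1: C, integral causality)
b0 stroke at R1  (J1 effort already set via bond 3)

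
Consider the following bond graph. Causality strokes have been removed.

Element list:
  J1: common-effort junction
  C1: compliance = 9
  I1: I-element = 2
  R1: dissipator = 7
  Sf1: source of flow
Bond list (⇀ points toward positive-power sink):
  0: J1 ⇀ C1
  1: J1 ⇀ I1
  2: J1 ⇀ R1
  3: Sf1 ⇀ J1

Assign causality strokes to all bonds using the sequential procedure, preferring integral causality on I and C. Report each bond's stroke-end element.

β3 →Sf1  (Sf1 fixes flow; stroke at Sf1)
β0 →J1  (C1 integral (e out))
β1 →I1  (common-e at J1 fixed by 0)
β2 →R1  (common-e at J1 fixed by 0)

b0 stroke→J1
b1 stroke→I1
b2 stroke→R1
b3 stroke→Sf1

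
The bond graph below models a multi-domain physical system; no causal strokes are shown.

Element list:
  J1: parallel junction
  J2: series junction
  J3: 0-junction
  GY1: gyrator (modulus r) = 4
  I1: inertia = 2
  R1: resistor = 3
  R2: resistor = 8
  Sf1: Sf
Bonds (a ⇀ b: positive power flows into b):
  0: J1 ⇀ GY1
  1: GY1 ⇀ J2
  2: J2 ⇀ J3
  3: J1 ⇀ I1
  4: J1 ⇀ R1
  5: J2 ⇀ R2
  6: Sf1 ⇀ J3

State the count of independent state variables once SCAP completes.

1  (I1 all integral)

bond 6 stroke→Sf1  (Sf1 fixes flow; stroke at Sf1)
bond 2 stroke→J3  (J3 needs exactly one e-in)
bond 1 stroke→J2  (J2: bond 2 brought flow, rest push out)
bond 5 stroke→J2  (common-f at J2 fixed by 2)
bond 0 stroke→J1  (GY GY1: same side as bond 1)
bond 3 stroke→I1  (J1 effort already set via bond 0)
bond 4 stroke→R1  (J1 effort already set via bond 0)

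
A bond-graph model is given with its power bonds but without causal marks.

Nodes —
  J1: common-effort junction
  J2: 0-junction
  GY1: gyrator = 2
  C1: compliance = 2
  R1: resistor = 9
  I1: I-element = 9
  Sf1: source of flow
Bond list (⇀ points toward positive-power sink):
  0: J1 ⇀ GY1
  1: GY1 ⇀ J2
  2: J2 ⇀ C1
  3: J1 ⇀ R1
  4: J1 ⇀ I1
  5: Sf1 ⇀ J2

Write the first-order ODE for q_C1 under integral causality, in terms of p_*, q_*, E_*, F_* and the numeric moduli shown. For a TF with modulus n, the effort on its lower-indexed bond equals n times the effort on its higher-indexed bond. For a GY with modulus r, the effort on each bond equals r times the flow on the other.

β5 |Sf1  (Sf1 fixes flow; stroke at Sf1)
β2 |J2  (C1 integral (e out))
β1 |GY1  (0-jn J2 has e-setter on 2)
β0 |GY1  (GY1: gyrator matches bond 1)
β4 |I1  (I1 integral (f out))
β3 |J1  (closing 0-jn rule on J1)

dq_C1/dt = F_Sf1 - p_I1/2 - 9*q_C1/8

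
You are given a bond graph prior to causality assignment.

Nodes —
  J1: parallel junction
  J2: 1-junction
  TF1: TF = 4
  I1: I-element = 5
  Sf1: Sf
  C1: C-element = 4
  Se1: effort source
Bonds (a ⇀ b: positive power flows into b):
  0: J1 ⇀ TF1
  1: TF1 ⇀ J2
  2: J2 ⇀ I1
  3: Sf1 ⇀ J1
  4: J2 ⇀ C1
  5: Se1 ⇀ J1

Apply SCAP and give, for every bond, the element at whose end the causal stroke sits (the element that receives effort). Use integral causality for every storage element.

bond 3 →Sf1  (Sf1 fixes flow; stroke at Sf1)
bond 5 →J1  (Se1 (Se) sets effort on bond)
bond 0 →TF1  (common-e at J1 fixed by 5)
bond 1 →J2  (TF1: transformer flips bond 0)
bond 2 →I1  (I1 outputs flow p/I1)
bond 4 →J2  (J2 flow already set via bond 2)

bond 0 →TF1
bond 1 →J2
bond 2 →I1
bond 3 →Sf1
bond 4 →J2
bond 5 →J1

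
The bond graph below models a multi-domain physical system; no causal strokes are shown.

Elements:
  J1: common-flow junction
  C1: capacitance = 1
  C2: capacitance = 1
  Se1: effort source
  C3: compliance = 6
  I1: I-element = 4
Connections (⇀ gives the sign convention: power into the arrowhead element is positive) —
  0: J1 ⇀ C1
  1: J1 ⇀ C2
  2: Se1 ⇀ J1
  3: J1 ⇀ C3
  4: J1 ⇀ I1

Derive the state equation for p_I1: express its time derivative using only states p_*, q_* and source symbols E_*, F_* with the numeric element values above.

b2 |J1  (Se1: effort source, stroke at far end)
b0 |J1  (prefer integral on C1)
b1 |J1  (C2 integral (e out))
b3 |J1  (prefer integral on C3)
b4 |I1  (closing 1-jn rule on J1)

dp_I1/dt = E_Se1 - q_C1 - q_C2 - q_C3/6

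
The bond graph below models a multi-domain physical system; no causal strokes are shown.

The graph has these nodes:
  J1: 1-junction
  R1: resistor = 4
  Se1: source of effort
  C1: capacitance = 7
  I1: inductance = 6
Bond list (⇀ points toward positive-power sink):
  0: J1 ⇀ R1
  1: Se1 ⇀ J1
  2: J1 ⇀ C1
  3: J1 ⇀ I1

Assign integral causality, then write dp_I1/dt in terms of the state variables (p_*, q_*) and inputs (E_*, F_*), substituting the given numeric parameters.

dp_I1/dt = E_Se1 - 2*p_I1/3 - q_C1/7

b1 |J1  (Se1: effort source, stroke at far end)
b2 |J1  (C1: C, integral causality)
b3 |I1  (I1: I, integral causality)
b0 |J1  (1-jn J1 has f-setter on 3)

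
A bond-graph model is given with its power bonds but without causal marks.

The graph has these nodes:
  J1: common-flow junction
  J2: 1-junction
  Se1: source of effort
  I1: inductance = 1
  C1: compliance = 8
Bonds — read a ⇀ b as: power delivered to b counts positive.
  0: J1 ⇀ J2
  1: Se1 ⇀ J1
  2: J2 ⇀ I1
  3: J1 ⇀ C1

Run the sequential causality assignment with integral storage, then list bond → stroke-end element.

b1 →J1  (Se1 fixes effort; stroke away)
b2 →I1  (I1 outputs flow p/I1)
b0 →J2  (J2: bond 2 brought flow, rest push out)
b3 →J1  (1-jn J1 has f-setter on 0)

bond 0 stroke at J2
bond 1 stroke at J1
bond 2 stroke at I1
bond 3 stroke at J1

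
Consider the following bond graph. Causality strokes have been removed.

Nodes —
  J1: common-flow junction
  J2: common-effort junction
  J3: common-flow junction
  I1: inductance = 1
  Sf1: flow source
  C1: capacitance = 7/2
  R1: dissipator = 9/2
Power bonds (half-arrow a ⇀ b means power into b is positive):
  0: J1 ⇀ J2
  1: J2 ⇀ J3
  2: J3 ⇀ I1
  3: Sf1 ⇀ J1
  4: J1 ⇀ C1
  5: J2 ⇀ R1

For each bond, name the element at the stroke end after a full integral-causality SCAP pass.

b3 stroke at Sf1  (Sf1: flow source, stroke at near end)
b0 stroke at J1  (J1: bond 3 brought flow, rest push out)
b4 stroke at J1  (common-f at J1 fixed by 3)
b2 stroke at I1  (I1 integral (f out))
b1 stroke at J3  (J3: bond 2 brought flow, rest push out)
b5 stroke at J2  (J2: last free bond brings effort in)

β0 →J1
β1 →J3
β2 →I1
β3 →Sf1
β4 →J1
β5 →J2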